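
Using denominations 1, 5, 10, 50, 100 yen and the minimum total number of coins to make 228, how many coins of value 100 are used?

2

Use the largest denomination that fits, subtract, and repeat.
228 = 2×100 + 2×10 + 1×5 + 3×1
Count of 100: 2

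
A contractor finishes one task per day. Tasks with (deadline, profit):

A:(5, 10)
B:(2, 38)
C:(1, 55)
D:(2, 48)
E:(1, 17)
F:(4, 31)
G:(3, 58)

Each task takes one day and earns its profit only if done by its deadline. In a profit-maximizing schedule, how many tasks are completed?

5

Profit order: G=58 C=55 D=48 B=38 F=31 E=17 A=10
Assign: G→slot 3, C→slot 1, D→slot 2, B skipped, F→slot 4, E skipped, A→slot 5.
Slots: [1:C] [2:D] [3:G] [4:F] [5:A]
5 of 7 scheduled.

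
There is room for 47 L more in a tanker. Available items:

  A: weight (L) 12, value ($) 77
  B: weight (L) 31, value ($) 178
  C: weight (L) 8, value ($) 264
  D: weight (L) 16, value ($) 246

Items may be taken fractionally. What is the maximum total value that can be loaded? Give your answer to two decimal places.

Sort by value per unit weight and fill in that order.
Ratios (sorted): C 33.00, D 15.38, A 6.42, B 5.74
take C (8 @ 264); take D (16 @ 246); take A (12 @ 77); take 11/31 of B → 63.16. Capacity used 47/47.
Total value = 650.16

650.16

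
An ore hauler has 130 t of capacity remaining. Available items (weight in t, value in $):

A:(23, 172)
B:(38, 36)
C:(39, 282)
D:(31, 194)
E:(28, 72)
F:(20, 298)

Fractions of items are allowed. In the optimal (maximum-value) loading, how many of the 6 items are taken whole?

Order: F (298/20=14.90) > A (172/23=7.48) > C (282/39=7.23) > D (194/31=6.26) > E (72/28=2.57) > B (36/38=0.95)
Fill: take F (20 @ 298) → take A (23 @ 172) → take C (39 @ 282) → take D (31 @ 194) → take 17/28 of E → 43.71; 130/130 used.
4 item(s) taken whole; one partial (take 17/28 of E).

4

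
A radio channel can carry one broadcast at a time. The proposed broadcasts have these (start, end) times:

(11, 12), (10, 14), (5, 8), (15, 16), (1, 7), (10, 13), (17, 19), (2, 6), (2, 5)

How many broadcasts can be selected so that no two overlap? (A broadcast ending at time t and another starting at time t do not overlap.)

5

Sort by end time and greedily take each interval whose start is ≥ the last chosen end.
Sorted by end: (2,5)  (2,6)  (1,7)  (5,8)  (11,12)  (10,13)  (10,14)  (15,16)  (17,19)
take (2,5); take (5,8); take (11,12); take (15,16); take (17,19).
Selected 5 broadcasts.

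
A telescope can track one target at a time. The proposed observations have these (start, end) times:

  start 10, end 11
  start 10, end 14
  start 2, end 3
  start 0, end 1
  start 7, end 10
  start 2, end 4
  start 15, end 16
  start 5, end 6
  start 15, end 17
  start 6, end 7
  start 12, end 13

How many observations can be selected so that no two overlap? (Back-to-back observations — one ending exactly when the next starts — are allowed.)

Sorted by end: (0,1)  (2,3)  (2,4)  (5,6)  (6,7)  (7,10)  (10,11)  (12,13)  (10,14)  (15,16)  (15,17)
take (0,1); take (2,3); take (5,6); take (6,7); take (7,10); take (10,11); take (12,13); take (15,16).
Selected 8 observations.

8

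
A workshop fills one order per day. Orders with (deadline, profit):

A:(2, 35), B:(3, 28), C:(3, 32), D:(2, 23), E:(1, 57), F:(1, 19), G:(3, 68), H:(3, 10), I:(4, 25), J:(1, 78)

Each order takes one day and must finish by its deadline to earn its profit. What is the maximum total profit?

Sort by profit descending; place each in the latest free slot ≤ its deadline.
By profit: J(d1,78), G(d3,68), E(d1,57), A(d2,35), C(d3,32), B(d3,28), I(d4,25), D(d2,23), F(d1,19), H(d3,10)
J→slot 1; G→slot 3; E skipped; A→slot 2; C skipped; B skipped; I→slot 4; D skipped; F skipped; H skipped.
Profit = 78 + 35 + 68 + 25 = 206

206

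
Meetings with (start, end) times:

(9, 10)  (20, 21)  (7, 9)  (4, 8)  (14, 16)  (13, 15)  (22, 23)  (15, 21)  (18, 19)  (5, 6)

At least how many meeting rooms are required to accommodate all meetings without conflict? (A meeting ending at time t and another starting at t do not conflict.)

2

The answer is the maximum number of intervals overlapping at any instant.
starts: [4, 5, 7, 9, 13, 14, 15, 18, 20, 22]
ends:   [6, 8, 9, 10, 15, 16, 19, 21, 21, 23]
s4→1 s5→2  — peak 2.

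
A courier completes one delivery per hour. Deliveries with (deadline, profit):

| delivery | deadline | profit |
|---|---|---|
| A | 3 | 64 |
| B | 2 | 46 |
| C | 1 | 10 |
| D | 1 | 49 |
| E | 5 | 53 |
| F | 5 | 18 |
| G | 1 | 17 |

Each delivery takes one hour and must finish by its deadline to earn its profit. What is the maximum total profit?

230

Take jobs in profit order; each goes to the latest open slot no later than its deadline.
By profit: A(d3,64), E(d5,53), D(d1,49), B(d2,46), F(d5,18), G(d1,17), C(d1,10)
A→slot 3; E→slot 5; D→slot 1; B→slot 2; F→slot 4; G skipped; C skipped.
Profit = 49 + 46 + 64 + 18 + 53 = 230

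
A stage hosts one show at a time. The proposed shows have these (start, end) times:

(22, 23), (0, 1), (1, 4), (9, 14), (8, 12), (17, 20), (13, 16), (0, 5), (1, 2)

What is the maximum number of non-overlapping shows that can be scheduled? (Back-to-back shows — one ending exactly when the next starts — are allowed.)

Order by finish time; keep every interval that doesn't clash with the previous kept one.
By end time: (0,1), (1,2), (1,4), (0,5), (8,12), (9,14), (13,16), (17,20), (22,23).
Pick (0,1); next start ≥ 1 → (1,2); next start ≥ 2 → (8,12); next start ≥ 12 → (13,16); next start ≥ 16 → (17,20); next start ≥ 20 → (22,23).
Selected 6 shows.

6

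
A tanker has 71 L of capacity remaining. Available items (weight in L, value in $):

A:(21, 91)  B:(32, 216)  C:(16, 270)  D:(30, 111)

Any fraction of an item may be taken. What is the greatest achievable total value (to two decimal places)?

Ratios (sorted): C 16.88, B 6.75, A 4.33, D 3.70
take C (16 @ 270); take B (32 @ 216); take A (21 @ 91); take 2/30 of D → 7.40. Capacity used 71/71.
Total value = 584.40

584.40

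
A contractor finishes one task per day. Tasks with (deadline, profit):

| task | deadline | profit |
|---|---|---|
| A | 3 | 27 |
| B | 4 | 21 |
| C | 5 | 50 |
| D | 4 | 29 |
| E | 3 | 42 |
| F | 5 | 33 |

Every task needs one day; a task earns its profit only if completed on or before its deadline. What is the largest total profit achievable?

Take jobs in profit order; each goes to the latest open slot no later than its deadline.
Profit order: C=50 E=42 F=33 D=29 A=27 B=21
Assign: C→slot 5, E→slot 3, F→slot 4, D→slot 2, A→slot 1, B skipped.
Slots: [1:A] [2:D] [3:E] [4:F] [5:C]
Profit = 27 + 29 + 42 + 33 + 50 = 181

181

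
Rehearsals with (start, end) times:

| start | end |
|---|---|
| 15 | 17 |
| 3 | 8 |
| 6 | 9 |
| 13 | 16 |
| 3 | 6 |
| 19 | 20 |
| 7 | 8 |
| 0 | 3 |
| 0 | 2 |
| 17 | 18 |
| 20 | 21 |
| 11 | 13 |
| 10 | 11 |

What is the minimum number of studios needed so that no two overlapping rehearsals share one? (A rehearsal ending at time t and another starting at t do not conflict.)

Count concurrent intervals with a sweep; the peak is the room count.
Events (time:±→running): 0:+→1 0:+→2 2:-→1 3:-→0 3:+→1 3:+→2 6:-→1 6:+→2 7:+→3 … peak 3.

3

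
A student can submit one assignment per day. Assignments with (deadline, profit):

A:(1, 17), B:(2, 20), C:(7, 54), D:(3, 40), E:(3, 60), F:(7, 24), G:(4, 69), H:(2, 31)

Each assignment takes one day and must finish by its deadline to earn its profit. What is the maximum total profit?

Take jobs in profit order; each goes to the latest open slot no later than its deadline.
Profit order: G=69 E=60 C=54 D=40 H=31 F=24 B=20 A=17
Assign: G→slot 4, E→slot 3, C→slot 7, D→slot 2, H→slot 1, F→slot 6, B skipped, A skipped.
Slots: [1:H] [2:D] [3:E] [4:G] [6:F] [7:C]
Profit = 31 + 40 + 60 + 69 + 24 + 54 = 278

278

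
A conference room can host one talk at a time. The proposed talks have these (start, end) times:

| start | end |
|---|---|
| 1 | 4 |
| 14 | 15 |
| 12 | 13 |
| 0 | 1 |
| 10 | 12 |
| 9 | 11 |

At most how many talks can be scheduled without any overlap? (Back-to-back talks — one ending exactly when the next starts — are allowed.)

Sort by end time and greedily take each interval whose start is ≥ the last chosen end.
Sorted by end: (0,1)  (1,4)  (9,11)  (10,12)  (12,13)  (14,15)
take (0,1); take (1,4); take (9,11); take (12,13); take (14,15).
Selected 5 talks.

5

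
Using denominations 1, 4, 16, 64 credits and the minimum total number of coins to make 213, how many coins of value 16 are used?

1

213 = 3×64 + 1×16 + 1×4 + 1×1
Count of 16: 1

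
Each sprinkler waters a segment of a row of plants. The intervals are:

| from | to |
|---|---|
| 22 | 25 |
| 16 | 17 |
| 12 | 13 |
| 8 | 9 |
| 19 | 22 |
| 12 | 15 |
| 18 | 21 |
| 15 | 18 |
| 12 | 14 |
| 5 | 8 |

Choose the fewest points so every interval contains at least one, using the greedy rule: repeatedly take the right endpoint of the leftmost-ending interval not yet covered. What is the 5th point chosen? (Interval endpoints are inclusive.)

Sort by right endpoint; whenever an interval is uncovered, place a point at its right end.
Sorted: [5,8] [8,9] [12,13] [12,14] [12,15] [16,17] [15,18] [18,21] [19,22] [22,25]
{[5,8],[8,9]} hit by 8; {[12,13],[12,14],[12,15]} hit by 13; {[16,17],[15,18]} hit by 17; {[18,21],[19,22]} hit by 21; {[22,25]} hit by 25.
Points: 8, 13, 17, 21, 25 (5 total).

25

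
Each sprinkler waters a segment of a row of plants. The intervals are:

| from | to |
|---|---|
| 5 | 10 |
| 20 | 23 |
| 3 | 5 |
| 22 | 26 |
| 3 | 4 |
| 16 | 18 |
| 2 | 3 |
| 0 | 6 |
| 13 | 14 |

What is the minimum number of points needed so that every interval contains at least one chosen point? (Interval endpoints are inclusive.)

5

Sort by right endpoint; whenever an interval is uncovered, place a point at its right end.
By right end: [2,3]  [3,4]  [3,5]  [0,6]  [5,10]  [13,14]  [16,18]  [20,23]  [22,26]
[2,3] uncovered → point at 3; [5,10] uncovered → point at 10; [13,14] uncovered → point at 14; [16,18] uncovered → point at 18; [20,23] uncovered → point at 23.
Points: 3, 10, 14, 18, 23 (5 total).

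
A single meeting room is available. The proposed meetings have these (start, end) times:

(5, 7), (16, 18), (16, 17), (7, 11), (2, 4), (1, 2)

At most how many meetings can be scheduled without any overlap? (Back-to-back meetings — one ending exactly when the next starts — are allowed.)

5

Sort by end time and greedily take each interval whose start is ≥ the last chosen end.
Sorted by end: (1,2)  (2,4)  (5,7)  (7,11)  (16,17)  (16,18)
take (1,2); take (2,4); take (5,7); take (7,11); take (16,17); skip (16,18).
Selected 5 meetings.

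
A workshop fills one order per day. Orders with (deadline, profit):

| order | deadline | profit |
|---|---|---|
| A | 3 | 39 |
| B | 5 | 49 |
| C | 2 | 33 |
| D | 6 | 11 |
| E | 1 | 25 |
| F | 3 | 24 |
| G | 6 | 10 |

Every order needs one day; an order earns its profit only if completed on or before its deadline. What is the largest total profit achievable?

Sort by profit descending; place each in the latest free slot ≤ its deadline.
Profit order: B=49 A=39 C=33 E=25 F=24 D=11 G=10
Assign: B→slot 5, A→slot 3, C→slot 2, E→slot 1, F skipped, D→slot 6, G→slot 4.
Slots: [1:E] [2:C] [3:A] [4:G] [5:B] [6:D]
Profit = 25 + 33 + 39 + 10 + 49 + 11 = 167

167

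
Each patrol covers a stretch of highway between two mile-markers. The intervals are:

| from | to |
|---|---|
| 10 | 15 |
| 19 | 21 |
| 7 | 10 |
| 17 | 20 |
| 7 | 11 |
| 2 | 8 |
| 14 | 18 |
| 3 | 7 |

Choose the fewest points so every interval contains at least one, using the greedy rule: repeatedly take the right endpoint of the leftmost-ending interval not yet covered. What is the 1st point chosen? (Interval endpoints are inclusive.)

Sorted: [3,7] [2,8] [7,10] [7,11] [10,15] [14,18] [17,20] [19,21]
{[3,7],[2,8],[7,10],[7,11]} hit by 7; {[10,15],[14,18]} hit by 15; {[17,20],[19,21]} hit by 20.
Points: 7, 15, 20 (3 total).

7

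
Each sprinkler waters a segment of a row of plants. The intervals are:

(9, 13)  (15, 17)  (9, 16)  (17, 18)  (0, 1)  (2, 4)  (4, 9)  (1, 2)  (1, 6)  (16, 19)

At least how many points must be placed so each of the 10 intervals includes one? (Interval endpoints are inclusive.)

By right end: [0,1]  [1,2]  [2,4]  [1,6]  [4,9]  [9,13]  [9,16]  [15,17]  [17,18]  [16,19]
[0,1] uncovered → point at 1; [2,4] uncovered → point at 4; [9,13] uncovered → point at 13; [15,17] uncovered → point at 17.
Points: 1, 4, 13, 17 (4 total).

4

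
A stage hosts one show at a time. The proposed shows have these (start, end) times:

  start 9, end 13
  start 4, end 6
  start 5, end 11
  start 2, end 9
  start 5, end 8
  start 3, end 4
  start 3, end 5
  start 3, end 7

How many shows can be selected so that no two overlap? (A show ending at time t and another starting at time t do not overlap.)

Sorted by end: (3,4)  (3,5)  (4,6)  (3,7)  (5,8)  (2,9)  (5,11)  (9,13)
take (3,4); skip (3,5); take (4,6); skip (3,7); skip (5,8); skip (5,11); take (9,13).
Selected 3 shows.

3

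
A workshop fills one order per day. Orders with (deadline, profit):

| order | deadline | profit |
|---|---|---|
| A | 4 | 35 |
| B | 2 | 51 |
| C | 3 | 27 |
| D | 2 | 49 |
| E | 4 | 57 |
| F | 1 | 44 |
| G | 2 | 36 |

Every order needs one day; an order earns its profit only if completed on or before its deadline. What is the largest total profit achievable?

Profit order: E=57 B=51 D=49 F=44 G=36 A=35 C=27
Assign: E→slot 4, B→slot 2, D→slot 1, F skipped, G skipped, A→slot 3, C skipped.
Slots: [1:D] [2:B] [3:A] [4:E]
Profit = 49 + 51 + 35 + 57 = 192

192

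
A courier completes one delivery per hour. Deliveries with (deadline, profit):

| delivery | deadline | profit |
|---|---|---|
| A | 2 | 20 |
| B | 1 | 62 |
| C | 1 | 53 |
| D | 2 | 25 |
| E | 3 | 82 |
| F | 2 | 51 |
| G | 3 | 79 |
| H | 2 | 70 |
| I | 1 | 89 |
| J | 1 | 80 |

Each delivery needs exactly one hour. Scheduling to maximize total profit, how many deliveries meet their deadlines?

3

By profit: I(d1,89), E(d3,82), J(d1,80), G(d3,79), H(d2,70), B(d1,62), C(d1,53), F(d2,51), D(d2,25), A(d2,20)
I→slot 1; E→slot 3; J skipped; G→slot 2; H skipped; B skipped; C skipped; F skipped; D skipped; A skipped.
3 of 10 scheduled.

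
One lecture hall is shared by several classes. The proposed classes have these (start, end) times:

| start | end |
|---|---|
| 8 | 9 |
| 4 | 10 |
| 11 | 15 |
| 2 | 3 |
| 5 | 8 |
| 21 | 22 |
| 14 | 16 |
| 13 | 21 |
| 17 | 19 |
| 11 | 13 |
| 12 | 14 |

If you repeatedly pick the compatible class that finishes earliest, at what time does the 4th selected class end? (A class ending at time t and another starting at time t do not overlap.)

13

By end time: (2,3), (5,8), (8,9), (4,10), (11,13), (12,14), (11,15), (14,16), (17,19), (13,21), (21,22).
Pick (2,3); next start ≥ 3 → (5,8); next start ≥ 8 → (8,9); next start ≥ 9 → (11,13); next start ≥ 13 → (14,16); next start ≥ 16 → (17,19); next start ≥ 19 → (21,22).
Selected: (2,3) (5,8) (8,9) (11,13) (14,16) (17,19) (21,22)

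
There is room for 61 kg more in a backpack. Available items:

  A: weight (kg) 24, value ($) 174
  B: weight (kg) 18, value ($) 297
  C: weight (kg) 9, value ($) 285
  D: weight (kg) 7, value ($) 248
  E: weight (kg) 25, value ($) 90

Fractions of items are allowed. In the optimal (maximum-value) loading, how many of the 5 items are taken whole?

Greedy by value/weight ratio, highest first.
Order: D (248/7=35.43) > C (285/9=31.67) > B (297/18=16.50) > A (174/24=7.25) > E (90/25=3.60)
Fill: take D (7 @ 248) → take C (9 @ 285) → take B (18 @ 297) → take A (24 @ 174) → take 3/25 of E → 10.80; 61/61 used.
4 item(s) taken whole; one partial (take 3/25 of E).

4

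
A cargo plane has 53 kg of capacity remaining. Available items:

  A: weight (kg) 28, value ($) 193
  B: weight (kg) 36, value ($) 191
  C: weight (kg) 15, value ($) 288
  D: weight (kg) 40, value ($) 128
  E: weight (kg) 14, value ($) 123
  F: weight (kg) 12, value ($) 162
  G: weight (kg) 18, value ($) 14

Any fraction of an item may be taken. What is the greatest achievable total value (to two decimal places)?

Sort by value per unit weight and fill in that order.
Ratios (sorted): C 19.20, F 13.50, E 8.79, A 6.89, B 5.31, D 3.20, G 0.78
take C (15 @ 288); take F (12 @ 162); take E (14 @ 123); take 12/28 of A → 82.71. Capacity used 53/53.
Total value = 655.71

655.71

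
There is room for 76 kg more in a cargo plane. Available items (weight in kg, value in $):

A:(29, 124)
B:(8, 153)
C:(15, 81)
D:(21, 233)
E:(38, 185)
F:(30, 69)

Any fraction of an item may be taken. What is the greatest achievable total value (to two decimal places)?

622.79

Order: B (153/8=19.12) > D (233/21=11.10) > C (81/15=5.40) > E (185/38=4.87) > A (124/29=4.28) > F (69/30=2.30)
Fill: take B (8 @ 153) → take D (21 @ 233) → take C (15 @ 81) → take 32/38 of E → 155.79; 76/76 used.
Total value = 622.79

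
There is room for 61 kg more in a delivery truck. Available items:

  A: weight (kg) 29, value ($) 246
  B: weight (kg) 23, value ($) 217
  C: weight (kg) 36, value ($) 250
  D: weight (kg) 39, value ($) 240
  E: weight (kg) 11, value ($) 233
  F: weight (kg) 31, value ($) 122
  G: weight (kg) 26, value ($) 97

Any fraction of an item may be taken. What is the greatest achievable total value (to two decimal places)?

Sort by value per unit weight and fill in that order.
Ratios (sorted): E 21.18, B 9.43, A 8.48, C 6.94, D 6.15, F 3.94, G 3.73
take E (11 @ 233); take B (23 @ 217); take 27/29 of A → 229.03. Capacity used 61/61.
Total value = 679.03

679.03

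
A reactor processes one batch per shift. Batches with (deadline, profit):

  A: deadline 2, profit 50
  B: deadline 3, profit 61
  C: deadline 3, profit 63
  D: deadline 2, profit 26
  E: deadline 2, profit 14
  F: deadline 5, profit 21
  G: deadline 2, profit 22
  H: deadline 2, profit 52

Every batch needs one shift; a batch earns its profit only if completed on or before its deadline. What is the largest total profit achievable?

Take jobs in profit order; each goes to the latest open slot no later than its deadline.
Profit order: C=63 B=61 H=52 A=50 D=26 G=22 F=21 E=14
Assign: C→slot 3, B→slot 2, H→slot 1, A skipped, D skipped, G skipped, F→slot 5, E skipped.
Slots: [1:H] [2:B] [3:C] [5:F]
Profit = 52 + 61 + 63 + 21 = 197

197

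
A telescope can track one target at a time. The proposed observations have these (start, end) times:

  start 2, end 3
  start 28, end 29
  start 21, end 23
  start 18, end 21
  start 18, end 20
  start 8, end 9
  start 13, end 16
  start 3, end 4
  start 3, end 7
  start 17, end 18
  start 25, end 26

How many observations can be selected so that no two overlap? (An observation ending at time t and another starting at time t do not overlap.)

By end time: (2,3), (3,4), (3,7), (8,9), (13,16), (17,18), (18,20), (18,21), (21,23), (25,26), (28,29).
Pick (2,3); next start ≥ 3 → (3,4); next start ≥ 4 → (8,9); next start ≥ 9 → (13,16); next start ≥ 16 → (17,18); next start ≥ 18 → (18,20); next start ≥ 20 → (21,23); next start ≥ 23 → (25,26); next start ≥ 26 → (28,29).
Selected 9 observations.

9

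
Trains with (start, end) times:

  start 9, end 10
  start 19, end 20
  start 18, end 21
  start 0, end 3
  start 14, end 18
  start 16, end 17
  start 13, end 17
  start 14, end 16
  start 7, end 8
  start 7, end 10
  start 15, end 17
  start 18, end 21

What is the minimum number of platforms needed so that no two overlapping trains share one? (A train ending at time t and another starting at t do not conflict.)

4

The answer is the maximum number of intervals overlapping at any instant.
starts: [0, 7, 7, 9, 13, 14, 14, 15, 16, 18, 18, 19]
ends:   [3, 8, 10, 10, 16, 17, 17, 17, 18, 20, 21, 21]
s0→1 e3→0 s7→1 s7→2 e8→1 s9→2 e10→1 e10→0 s13→1 s14→2 s14→3 s15→4  — peak 4.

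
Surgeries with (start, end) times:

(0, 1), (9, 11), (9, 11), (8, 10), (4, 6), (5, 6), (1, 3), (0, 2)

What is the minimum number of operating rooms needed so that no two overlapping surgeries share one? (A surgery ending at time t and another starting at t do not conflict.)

starts: [0, 0, 1, 4, 5, 8, 9, 9]
ends:   [1, 2, 3, 6, 6, 10, 11, 11]
s0→1 s0→2 e1→1 s1→2 e2→1 e3→0 s4→1 s5→2 e6→1 e6→0 s8→1 s9→2 s9→3  — peak 3.

3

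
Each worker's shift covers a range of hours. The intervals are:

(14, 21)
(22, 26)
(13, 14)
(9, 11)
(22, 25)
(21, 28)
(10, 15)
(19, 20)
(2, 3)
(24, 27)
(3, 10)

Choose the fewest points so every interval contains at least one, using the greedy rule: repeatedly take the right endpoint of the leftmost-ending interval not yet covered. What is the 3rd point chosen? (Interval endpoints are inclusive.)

Sorted: [2,3] [3,10] [9,11] [13,14] [10,15] [19,20] [14,21] [22,25] [22,26] [24,27] [21,28]
{[2,3],[3,10]} hit by 3; {[9,11]} hit by 11; {[13,14],[10,15]} hit by 14; {[19,20],[14,21]} hit by 20; {[22,25],[22,26],[24,27],[21,28]} hit by 25.
Points: 3, 11, 14, 20, 25 (5 total).

14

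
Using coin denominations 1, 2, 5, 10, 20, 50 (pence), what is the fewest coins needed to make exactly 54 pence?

3

54 = 1×50 + 2×2
Total coins = 1 + 2 = 3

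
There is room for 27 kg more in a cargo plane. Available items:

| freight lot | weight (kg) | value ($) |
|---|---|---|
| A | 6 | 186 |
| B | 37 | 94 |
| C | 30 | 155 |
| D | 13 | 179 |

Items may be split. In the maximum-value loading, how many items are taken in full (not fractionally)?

2

Order: A (186/6=31.00) > D (179/13=13.77) > C (155/30=5.17) > B (94/37=2.54)
Fill: take A (6 @ 186) → take D (13 @ 179) → take 8/30 of C → 41.33; 27/27 used.
2 item(s) taken whole; one partial (take 8/30 of C).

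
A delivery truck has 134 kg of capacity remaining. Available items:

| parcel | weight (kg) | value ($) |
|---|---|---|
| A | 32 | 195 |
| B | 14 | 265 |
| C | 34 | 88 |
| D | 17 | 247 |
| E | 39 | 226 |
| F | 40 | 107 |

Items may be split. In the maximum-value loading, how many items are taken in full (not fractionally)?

4

Order: B (265/14=18.93) > D (247/17=14.53) > A (195/32=6.09) > E (226/39=5.79) > F (107/40=2.67) > C (88/34=2.59)
Fill: take B (14 @ 265) → take D (17 @ 247) → take A (32 @ 195) → take E (39 @ 226) → take 32/40 of F → 85.60; 134/134 used.
4 item(s) taken whole; one partial (take 32/40 of F).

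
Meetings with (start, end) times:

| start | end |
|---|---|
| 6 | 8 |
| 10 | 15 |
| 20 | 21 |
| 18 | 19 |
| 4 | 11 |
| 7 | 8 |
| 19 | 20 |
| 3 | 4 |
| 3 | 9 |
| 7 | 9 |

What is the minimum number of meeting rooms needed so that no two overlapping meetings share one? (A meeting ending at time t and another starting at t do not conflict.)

5

The answer is the maximum number of intervals overlapping at any instant.
starts: [3, 3, 4, 6, 7, 7, 10, 18, 19, 20]
ends:   [4, 8, 8, 9, 9, 11, 15, 19, 20, 21]
s3→1 s3→2 e4→1 s4→2 s6→3 s7→4 s7→5  — peak 5.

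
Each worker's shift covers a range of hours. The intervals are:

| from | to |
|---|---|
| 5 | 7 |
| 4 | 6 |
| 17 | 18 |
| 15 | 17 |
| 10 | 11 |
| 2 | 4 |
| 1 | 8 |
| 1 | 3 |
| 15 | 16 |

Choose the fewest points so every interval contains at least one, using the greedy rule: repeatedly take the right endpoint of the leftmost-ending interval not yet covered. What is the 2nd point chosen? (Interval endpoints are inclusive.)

By right end: [1,3]  [2,4]  [4,6]  [5,7]  [1,8]  [10,11]  [15,16]  [15,17]  [17,18]
[1,3] uncovered → point at 3; [4,6] uncovered → point at 6; [10,11] uncovered → point at 11; [15,16] uncovered → point at 16; [17,18] uncovered → point at 18.
Points: 3, 6, 11, 16, 18 (5 total).

6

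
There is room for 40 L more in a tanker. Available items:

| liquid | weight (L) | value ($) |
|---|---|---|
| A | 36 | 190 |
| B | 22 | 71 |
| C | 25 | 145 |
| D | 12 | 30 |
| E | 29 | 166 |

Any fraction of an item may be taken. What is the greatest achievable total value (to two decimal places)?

Order: C (145/25=5.80) > E (166/29=5.72) > A (190/36=5.28) > B (71/22=3.23) > D (30/12=2.50)
Fill: take C (25 @ 145) → take 15/29 of E → 85.86; 40/40 used.
Total value = 230.86

230.86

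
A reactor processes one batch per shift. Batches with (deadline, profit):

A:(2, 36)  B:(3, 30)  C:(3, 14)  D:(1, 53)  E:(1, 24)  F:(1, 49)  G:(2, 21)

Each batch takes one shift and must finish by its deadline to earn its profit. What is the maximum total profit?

119

Sort by profit descending; place each in the latest free slot ≤ its deadline.
Profit order: D=53 F=49 A=36 B=30 E=24 G=21 C=14
Assign: D→slot 1, F skipped, A→slot 2, B→slot 3, E skipped, G skipped, C skipped.
Slots: [1:D] [2:A] [3:B]
Profit = 53 + 36 + 30 = 119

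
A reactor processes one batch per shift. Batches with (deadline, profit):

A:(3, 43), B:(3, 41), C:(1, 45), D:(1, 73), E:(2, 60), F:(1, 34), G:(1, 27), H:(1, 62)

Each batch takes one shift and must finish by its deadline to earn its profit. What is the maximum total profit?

176

Sort by profit descending; place each in the latest free slot ≤ its deadline.
Profit order: D=73 H=62 E=60 C=45 A=43 B=41 F=34 G=27
Assign: D→slot 1, H skipped, E→slot 2, C skipped, A→slot 3, B skipped, F skipped, G skipped.
Slots: [1:D] [2:E] [3:A]
Profit = 73 + 60 + 43 = 176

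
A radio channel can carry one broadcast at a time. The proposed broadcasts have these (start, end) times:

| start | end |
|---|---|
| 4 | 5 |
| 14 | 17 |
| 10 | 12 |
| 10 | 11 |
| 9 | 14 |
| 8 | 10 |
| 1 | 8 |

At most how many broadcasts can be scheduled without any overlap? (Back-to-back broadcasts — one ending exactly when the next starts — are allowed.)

Sorted by end: (4,5)  (1,8)  (8,10)  (10,11)  (10,12)  (9,14)  (14,17)
take (4,5); skip (1,8); take (8,10); take (10,11); take (14,17).
Selected 4 broadcasts.

4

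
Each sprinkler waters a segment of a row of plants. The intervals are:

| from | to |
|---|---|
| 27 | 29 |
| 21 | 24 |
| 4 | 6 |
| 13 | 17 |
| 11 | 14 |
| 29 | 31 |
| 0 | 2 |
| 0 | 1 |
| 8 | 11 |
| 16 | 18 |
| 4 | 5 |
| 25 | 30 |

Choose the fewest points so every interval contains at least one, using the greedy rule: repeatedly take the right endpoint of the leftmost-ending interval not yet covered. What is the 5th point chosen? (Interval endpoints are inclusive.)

24

Process intervals by earliest right end; each time one isn't hit yet, stab at its right endpoint.
By right end: [0,1]  [0,2]  [4,5]  [4,6]  [8,11]  [11,14]  [13,17]  [16,18]  [21,24]  [27,29]  [25,30]  [29,31]
[0,1] uncovered → point at 1; [4,5] uncovered → point at 5; [8,11] uncovered → point at 11; [13,17] uncovered → point at 17; [21,24] uncovered → point at 24; [27,29] uncovered → point at 29.
Points: 1, 5, 11, 17, 24, 29 (6 total).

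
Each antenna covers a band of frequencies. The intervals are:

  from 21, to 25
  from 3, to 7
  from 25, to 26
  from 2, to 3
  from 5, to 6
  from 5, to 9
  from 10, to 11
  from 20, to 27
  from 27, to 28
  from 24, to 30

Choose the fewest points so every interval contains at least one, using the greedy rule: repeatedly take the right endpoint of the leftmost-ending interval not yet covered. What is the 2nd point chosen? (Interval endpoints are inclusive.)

6

By right end: [2,3]  [5,6]  [3,7]  [5,9]  [10,11]  [21,25]  [25,26]  [20,27]  [27,28]  [24,30]
[2,3] uncovered → point at 3; [5,6] uncovered → point at 6; [10,11] uncovered → point at 11; [21,25] uncovered → point at 25; [27,28] uncovered → point at 28.
Points: 3, 6, 11, 25, 28 (5 total).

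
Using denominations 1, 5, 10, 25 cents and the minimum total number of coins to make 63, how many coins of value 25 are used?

2

Use the largest denomination that fits, subtract, and repeat.
63 − 2×25→13 − 1×10→3 − 3×1→0
Count of 25: 2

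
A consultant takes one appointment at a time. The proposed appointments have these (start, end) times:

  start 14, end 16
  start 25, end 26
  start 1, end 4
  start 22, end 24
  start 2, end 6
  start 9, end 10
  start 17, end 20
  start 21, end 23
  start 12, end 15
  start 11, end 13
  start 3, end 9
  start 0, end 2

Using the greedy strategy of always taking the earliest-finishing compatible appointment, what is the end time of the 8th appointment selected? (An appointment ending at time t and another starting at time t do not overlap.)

Sorted by end: (0,2)  (1,4)  (2,6)  (3,9)  (9,10)  (11,13)  (12,15)  (14,16)  (17,20)  (21,23)  (22,24)  (25,26)
take (0,2); take (2,6); take (9,10); take (11,13); take (14,16); take (17,20); take (21,23); skip (22,24); take (25,26).
Selected: (0,2) (2,6) (9,10) (11,13) (14,16) (17,20) (21,23) (25,26)

26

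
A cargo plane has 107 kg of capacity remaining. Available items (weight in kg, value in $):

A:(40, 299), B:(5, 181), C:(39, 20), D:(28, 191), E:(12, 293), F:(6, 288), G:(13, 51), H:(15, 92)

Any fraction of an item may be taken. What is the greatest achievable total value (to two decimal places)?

1347.92

Greedy by value/weight ratio, highest first.
Order: F (288/6=48.00) > B (181/5=36.20) > E (293/12=24.42) > A (299/40=7.47) > D (191/28=6.82) > H (92/15=6.13) > G (51/13=3.92) > C (20/39=0.51)
Fill: take F (6 @ 288) → take B (5 @ 181) → take E (12 @ 293) → take A (40 @ 299) → take D (28 @ 191) → take H (15 @ 92) → take 1/13 of G → 3.92; 107/107 used.
Total value = 1347.92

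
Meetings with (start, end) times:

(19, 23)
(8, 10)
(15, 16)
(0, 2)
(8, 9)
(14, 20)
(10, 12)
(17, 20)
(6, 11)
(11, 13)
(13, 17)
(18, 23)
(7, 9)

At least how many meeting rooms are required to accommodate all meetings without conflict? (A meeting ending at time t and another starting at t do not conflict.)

4

The answer is the maximum number of intervals overlapping at any instant.
starts: [0, 6, 7, 8, 8, 10, 11, 13, 14, 15, 17, 18, 19]
ends:   [2, 9, 9, 10, 11, 12, 13, 16, 17, 20, 20, 23, 23]
s0→1 e2→0 s6→1 s7→2 s8→3 s8→4  — peak 4.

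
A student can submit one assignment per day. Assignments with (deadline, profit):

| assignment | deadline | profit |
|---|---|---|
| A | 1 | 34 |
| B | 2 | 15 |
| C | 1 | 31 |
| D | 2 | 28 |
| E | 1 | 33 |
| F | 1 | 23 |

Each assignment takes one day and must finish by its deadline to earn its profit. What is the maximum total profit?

62

Take jobs in profit order; each goes to the latest open slot no later than its deadline.
By profit: A(d1,34), E(d1,33), C(d1,31), D(d2,28), F(d1,23), B(d2,15)
A→slot 1; E skipped; C skipped; D→slot 2; F skipped; B skipped.
Profit = 34 + 28 = 62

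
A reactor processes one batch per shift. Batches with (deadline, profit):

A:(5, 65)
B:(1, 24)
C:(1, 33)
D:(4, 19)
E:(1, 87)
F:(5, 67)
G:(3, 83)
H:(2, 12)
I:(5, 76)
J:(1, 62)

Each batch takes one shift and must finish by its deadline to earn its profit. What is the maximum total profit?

Sort by profit descending; place each in the latest free slot ≤ its deadline.
By profit: E(d1,87), G(d3,83), I(d5,76), F(d5,67), A(d5,65), J(d1,62), C(d1,33), B(d1,24), D(d4,19), H(d2,12)
E→slot 1; G→slot 3; I→slot 5; F→slot 4; A→slot 2; J skipped; C skipped; B skipped; D skipped; H skipped.
Profit = 87 + 65 + 83 + 67 + 76 = 378

378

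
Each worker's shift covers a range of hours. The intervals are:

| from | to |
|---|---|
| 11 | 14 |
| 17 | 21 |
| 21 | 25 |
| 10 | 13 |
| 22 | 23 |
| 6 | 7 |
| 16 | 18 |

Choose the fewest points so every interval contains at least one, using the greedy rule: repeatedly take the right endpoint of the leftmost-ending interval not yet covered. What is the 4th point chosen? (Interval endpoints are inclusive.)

Sorted: [6,7] [10,13] [11,14] [16,18] [17,21] [22,23] [21,25]
{[6,7]} hit by 7; {[10,13],[11,14]} hit by 13; {[16,18],[17,21]} hit by 18; {[22,23],[21,25]} hit by 23.
Points: 7, 13, 18, 23 (4 total).

23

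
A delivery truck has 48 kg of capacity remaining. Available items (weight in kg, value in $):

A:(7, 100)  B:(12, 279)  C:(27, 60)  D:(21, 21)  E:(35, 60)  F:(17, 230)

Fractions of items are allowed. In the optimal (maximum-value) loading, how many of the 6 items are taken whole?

3

Sort by value per unit weight and fill in that order.
Order: B (279/12=23.25) > A (100/7=14.29) > F (230/17=13.53) > C (60/27=2.22) > E (60/35=1.71) > D (21/21=1.00)
Fill: take B (12 @ 279) → take A (7 @ 100) → take F (17 @ 230) → take 12/27 of C → 26.67; 48/48 used.
3 item(s) taken whole; one partial (take 12/27 of C).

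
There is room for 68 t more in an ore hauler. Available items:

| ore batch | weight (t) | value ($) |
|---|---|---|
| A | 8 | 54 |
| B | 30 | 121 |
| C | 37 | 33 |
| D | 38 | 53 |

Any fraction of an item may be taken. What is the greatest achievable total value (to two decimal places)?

216.84

Order: A (54/8=6.75) > B (121/30=4.03) > D (53/38=1.39) > C (33/37=0.89)
Fill: take A (8 @ 54) → take B (30 @ 121) → take 30/38 of D → 41.84; 68/68 used.
Total value = 216.84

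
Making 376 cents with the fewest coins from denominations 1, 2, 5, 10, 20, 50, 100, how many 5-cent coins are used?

1

376 − 3×100→76 − 1×50→26 − 1×20→6 − 1×5→1 − 1×1→0
Count of 5: 1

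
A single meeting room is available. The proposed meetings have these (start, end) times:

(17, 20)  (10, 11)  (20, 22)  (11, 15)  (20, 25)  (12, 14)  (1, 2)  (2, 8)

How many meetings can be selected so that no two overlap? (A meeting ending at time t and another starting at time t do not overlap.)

6

By end time: (1,2), (2,8), (10,11), (12,14), (11,15), (17,20), (20,22), (20,25).
Pick (1,2); next start ≥ 2 → (2,8); next start ≥ 8 → (10,11); next start ≥ 11 → (12,14); next start ≥ 14 → (17,20); next start ≥ 20 → (20,22).
Selected 6 meetings.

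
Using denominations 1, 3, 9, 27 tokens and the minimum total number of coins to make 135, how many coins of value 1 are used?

0

Greedy: take as many of the largest coin as possible, then repeat with the remainder.
135 − 5×27→0
Count of 1: 0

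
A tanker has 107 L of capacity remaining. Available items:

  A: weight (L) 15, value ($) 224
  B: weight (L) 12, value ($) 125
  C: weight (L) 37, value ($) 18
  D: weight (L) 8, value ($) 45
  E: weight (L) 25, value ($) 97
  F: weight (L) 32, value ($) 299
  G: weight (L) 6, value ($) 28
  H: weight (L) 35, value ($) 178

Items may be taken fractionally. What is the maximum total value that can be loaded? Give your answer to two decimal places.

894.33

Order: A (224/15=14.93) > B (125/12=10.42) > F (299/32=9.34) > D (45/8=5.62) > H (178/35=5.09) > G (28/6=4.67) > E (97/25=3.88) > C (18/37=0.49)
Fill: take A (15 @ 224) → take B (12 @ 125) → take F (32 @ 299) → take D (8 @ 45) → take H (35 @ 178) → take 5/6 of G → 23.33; 107/107 used.
Total value = 894.33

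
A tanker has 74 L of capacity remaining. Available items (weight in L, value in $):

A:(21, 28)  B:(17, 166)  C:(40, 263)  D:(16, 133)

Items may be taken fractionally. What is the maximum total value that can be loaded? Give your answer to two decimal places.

Sort by value per unit weight and fill in that order.
Ratios (sorted): B 9.76, D 8.31, C 6.58, A 1.33
take B (17 @ 166); take D (16 @ 133); take C (40 @ 263); take 1/21 of A → 1.33. Capacity used 74/74.
Total value = 563.33

563.33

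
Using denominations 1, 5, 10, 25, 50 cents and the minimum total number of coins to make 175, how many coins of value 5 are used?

0

Greedy: take as many of the largest coin as possible, then repeat with the remainder.
175 − 3×50→25 − 1×25→0
Count of 5: 0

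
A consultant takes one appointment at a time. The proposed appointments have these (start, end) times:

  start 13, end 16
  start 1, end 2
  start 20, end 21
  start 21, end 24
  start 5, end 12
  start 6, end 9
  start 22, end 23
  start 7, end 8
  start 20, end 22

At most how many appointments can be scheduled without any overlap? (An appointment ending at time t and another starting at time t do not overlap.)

By end time: (1,2), (7,8), (6,9), (5,12), (13,16), (20,21), (20,22), (22,23), (21,24).
Pick (1,2); next start ≥ 2 → (7,8); next start ≥ 8 → (13,16); next start ≥ 16 → (20,21); next start ≥ 21 → (22,23).
Selected 5 appointments.

5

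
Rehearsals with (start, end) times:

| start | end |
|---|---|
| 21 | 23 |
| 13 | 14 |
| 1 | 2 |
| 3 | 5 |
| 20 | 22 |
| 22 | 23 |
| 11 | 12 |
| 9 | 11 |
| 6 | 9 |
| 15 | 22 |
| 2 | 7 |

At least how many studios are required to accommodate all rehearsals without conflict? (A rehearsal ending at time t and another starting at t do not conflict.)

3

Events (time:±→running): 1:+→1 2:-→0 2:+→1 3:+→2 5:-→1 6:+→2 7:-→1 9:-→0 9:+→1 11:-→0 11:+→1 12:-→0 13:+→1 14:-→0 15:+→1 20:+→2 21:+→3 … peak 3.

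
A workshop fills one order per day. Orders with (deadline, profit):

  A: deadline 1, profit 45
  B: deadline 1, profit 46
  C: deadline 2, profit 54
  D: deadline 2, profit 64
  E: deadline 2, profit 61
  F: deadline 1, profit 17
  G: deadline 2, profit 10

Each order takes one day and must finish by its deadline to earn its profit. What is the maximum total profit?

Take jobs in profit order; each goes to the latest open slot no later than its deadline.
By profit: D(d2,64), E(d2,61), C(d2,54), B(d1,46), A(d1,45), F(d1,17), G(d2,10)
D→slot 2; E→slot 1; C skipped; B skipped; A skipped; F skipped; G skipped.
Profit = 61 + 64 = 125

125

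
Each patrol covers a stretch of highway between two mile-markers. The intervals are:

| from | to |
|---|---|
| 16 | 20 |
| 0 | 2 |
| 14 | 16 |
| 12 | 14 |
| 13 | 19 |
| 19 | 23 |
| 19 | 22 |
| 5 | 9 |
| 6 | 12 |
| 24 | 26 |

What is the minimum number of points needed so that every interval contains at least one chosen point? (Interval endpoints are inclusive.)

5

Process intervals by earliest right end; each time one isn't hit yet, stab at its right endpoint.
By right end: [0,2]  [5,9]  [6,12]  [12,14]  [14,16]  [13,19]  [16,20]  [19,22]  [19,23]  [24,26]
[0,2] uncovered → point at 2; [5,9] uncovered → point at 9; [12,14] uncovered → point at 14; [16,20] uncovered → point at 20; [24,26] uncovered → point at 26.
Points: 2, 9, 14, 20, 26 (5 total).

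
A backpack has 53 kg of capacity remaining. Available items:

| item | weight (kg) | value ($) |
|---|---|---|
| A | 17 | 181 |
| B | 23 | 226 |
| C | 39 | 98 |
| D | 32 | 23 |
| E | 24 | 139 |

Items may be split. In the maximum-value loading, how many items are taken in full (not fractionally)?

2

Sort by value per unit weight and fill in that order.
Ratios (sorted): A 10.65, B 9.83, E 5.79, C 2.51, D 0.72
take A (17 @ 181); take B (23 @ 226); take 13/24 of E → 75.29. Capacity used 53/53.
2 item(s) taken whole; one partial (take 13/24 of E).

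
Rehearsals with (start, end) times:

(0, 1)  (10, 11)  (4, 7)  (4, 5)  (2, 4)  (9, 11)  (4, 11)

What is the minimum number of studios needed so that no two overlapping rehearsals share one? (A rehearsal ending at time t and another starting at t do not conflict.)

3

The answer is the maximum number of intervals overlapping at any instant.
Events (time:±→running): 0:+→1 1:-→0 2:+→1 4:-→0 4:+→1 4:+→2 4:+→3 … peak 3.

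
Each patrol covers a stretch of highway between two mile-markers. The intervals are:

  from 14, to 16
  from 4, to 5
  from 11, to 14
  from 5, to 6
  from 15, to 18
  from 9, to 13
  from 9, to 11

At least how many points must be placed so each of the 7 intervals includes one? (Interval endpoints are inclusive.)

By right end: [4,5]  [5,6]  [9,11]  [9,13]  [11,14]  [14,16]  [15,18]
[4,5] uncovered → point at 5; [9,11] uncovered → point at 11; [14,16] uncovered → point at 16.
Points: 5, 11, 16 (3 total).

3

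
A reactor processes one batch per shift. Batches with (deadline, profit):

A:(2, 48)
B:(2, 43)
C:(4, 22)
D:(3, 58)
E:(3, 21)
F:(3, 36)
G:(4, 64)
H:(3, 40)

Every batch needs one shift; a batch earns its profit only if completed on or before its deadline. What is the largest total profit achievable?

Take jobs in profit order; each goes to the latest open slot no later than its deadline.
By profit: G(d4,64), D(d3,58), A(d2,48), B(d2,43), H(d3,40), F(d3,36), C(d4,22), E(d3,21)
G→slot 4; D→slot 3; A→slot 2; B→slot 1; H skipped; F skipped; C skipped; E skipped.
Profit = 43 + 48 + 58 + 64 = 213

213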